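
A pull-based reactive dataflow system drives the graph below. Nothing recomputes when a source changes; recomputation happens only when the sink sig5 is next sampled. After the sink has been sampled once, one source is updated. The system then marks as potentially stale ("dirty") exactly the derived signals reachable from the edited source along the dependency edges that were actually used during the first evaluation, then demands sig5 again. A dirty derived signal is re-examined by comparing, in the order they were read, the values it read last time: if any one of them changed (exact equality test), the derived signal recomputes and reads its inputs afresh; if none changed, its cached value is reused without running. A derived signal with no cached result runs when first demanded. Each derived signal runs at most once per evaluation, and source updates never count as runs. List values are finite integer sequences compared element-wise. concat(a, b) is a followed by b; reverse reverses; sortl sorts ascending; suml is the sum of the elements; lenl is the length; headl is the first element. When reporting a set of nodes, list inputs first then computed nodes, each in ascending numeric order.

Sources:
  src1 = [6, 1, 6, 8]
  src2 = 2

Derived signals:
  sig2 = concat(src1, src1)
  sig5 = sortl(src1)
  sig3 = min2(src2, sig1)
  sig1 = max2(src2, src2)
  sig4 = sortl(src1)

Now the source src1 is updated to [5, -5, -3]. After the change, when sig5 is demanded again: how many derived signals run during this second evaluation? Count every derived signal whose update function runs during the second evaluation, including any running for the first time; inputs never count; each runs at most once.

First evaluation (everything demanded from the output):
  sig5 = sortl([6, 1, 6, 8]) = [1, 6, 6, 8]

Propagation after the edit:
  sig5: runs — src1 [6, 1, 6, 8]->[5, -5, -3]; result [-5, -3, 5].

Derived signals that run: sig5 — 1 in total.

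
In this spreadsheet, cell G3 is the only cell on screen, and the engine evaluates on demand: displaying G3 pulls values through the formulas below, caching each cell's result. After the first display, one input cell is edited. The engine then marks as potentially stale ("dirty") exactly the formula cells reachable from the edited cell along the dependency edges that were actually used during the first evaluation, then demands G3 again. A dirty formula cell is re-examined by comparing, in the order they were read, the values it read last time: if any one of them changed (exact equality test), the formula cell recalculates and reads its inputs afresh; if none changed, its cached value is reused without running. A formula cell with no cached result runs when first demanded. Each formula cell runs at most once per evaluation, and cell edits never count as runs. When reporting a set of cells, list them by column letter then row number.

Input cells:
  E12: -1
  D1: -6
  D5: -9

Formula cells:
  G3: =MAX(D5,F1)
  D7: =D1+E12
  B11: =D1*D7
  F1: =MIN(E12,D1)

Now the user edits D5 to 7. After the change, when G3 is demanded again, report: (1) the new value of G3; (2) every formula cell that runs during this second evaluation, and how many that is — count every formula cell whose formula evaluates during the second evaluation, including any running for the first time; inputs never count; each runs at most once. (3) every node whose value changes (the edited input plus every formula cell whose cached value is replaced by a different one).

Initial pass — values computed on the first demand:
  F1 = MIN(-1, -6) = -6
  G3 = MAX(-9, -6) = -6

Second demand — change propagation:
  G3: re-runs because D5 -9->7; new result 7.

G3 now evaluates to 7.
Run set: G3 (1 run).
Changed values: D5, G3.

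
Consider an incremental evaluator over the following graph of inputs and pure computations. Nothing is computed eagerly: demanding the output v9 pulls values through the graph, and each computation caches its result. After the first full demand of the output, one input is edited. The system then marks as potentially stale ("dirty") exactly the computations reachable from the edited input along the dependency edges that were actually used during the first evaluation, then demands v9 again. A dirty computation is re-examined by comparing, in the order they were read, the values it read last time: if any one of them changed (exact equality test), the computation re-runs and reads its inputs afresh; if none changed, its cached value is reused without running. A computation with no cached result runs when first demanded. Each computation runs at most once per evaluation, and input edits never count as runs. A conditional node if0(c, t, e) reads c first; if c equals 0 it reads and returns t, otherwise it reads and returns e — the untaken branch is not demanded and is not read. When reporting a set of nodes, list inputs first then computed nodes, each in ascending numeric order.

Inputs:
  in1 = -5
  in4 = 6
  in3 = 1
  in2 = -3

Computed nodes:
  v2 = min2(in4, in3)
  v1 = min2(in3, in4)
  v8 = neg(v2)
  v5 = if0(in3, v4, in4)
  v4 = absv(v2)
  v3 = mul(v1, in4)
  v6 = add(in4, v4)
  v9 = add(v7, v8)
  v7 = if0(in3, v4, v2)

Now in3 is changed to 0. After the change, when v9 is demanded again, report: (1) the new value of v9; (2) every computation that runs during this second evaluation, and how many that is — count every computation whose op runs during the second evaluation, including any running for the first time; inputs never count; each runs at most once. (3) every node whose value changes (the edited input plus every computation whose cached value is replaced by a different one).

v9 now evaluates to 0.
Run set: v2, v4, v7, v8, v9 (5 run).
Changed values: in3, v2, v7, v8.
The important point: the flipped condition pulls in fresh nodes; v4 runs for the first time.

Initial pass — values computed on the first demand:
  v2 = min2(6, 1) = 1
  v7 = if0(in3=1 -> else branch v2) = 1
  v8 = neg(1) = -1
  v9 = add(1, -1) = 0

Second demand — change propagation:
  v2: re-runs because in3 1->0; new result 0.
  v4: newly demanded (no cache) — executes and yields 0.
  v7: re-runs because in3 1->0; v2 1->0; new result 0.
  v8: re-runs because v2 1->0; new result 0.
  v9: re-runs because v7 1->0; v8 -1->0; new result 0 (unchanged).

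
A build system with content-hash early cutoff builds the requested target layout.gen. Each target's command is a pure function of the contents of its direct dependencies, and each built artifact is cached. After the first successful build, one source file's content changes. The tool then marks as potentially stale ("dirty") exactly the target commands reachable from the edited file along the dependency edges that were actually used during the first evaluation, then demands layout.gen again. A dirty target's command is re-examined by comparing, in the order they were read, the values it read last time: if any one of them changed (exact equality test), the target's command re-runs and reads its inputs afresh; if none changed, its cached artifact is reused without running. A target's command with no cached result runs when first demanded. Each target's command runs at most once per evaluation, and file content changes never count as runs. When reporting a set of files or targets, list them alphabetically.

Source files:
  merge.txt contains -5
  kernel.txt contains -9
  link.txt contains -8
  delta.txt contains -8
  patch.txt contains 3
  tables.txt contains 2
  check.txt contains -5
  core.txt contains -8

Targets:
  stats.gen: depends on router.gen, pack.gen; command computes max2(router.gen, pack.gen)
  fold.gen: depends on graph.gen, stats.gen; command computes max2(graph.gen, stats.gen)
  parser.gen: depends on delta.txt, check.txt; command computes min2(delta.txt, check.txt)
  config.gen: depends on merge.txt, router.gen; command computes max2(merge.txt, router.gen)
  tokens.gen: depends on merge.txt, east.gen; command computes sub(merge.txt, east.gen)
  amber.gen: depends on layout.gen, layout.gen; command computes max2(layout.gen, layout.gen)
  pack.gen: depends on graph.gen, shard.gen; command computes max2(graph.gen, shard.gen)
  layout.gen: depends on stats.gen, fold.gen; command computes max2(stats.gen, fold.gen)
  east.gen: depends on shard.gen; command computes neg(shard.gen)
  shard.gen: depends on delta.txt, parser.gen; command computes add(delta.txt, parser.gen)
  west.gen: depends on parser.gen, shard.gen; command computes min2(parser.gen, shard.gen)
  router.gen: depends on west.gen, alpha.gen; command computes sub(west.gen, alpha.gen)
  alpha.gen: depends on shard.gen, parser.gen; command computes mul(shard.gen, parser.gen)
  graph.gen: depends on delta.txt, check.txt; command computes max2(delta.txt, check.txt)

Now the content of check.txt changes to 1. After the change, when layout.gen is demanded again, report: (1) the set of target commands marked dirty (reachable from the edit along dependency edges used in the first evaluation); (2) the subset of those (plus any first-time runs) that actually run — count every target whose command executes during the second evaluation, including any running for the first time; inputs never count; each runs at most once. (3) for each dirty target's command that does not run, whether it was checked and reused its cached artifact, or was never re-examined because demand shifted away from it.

First evaluation (everything demanded from the output):
  graph.gen = max2(-8, -5) = -5
  parser.gen = min2(-8, -5) = -8
  shard.gen = add(-8, -8) = -16
  alpha.gen = mul(-16, -8) = 128
  pack.gen = max2(-5, -16) = -5
  west.gen = min2(-8, -16) = -16
  router.gen = sub(-16, 128) = -144
  stats.gen = max2(-144, -5) = -5
  fold.gen = max2(-5, -5) = -5
  layout.gen = max2(-5, -5) = -5

Propagation after the edit:
  graph.gen: runs — check.txt -5->1; result 1.
  parser.gen: runs — check.txt -5->1; result -8 (same value as before).
  shard.gen: checked — values it read are unchanged (delta.txt unchanged, parser.gen unchanged); reused cached -16 without running.
  alpha.gen: checked — values it read are unchanged (shard.gen unchanged, parser.gen unchanged); reused cached 128 without running.
  pack.gen: runs — graph.gen -5->1; result 1.
  west.gen: checked — values it read are unchanged (parser.gen unchanged, shard.gen unchanged); reused cached -16 without running.
  router.gen: checked — values it read are unchanged (west.gen unchanged, alpha.gen unchanged); reused cached -144 without running.
  stats.gen: runs — pack.gen -5->1; result 1.
  fold.gen: runs — graph.gen -5->1; stats.gen -5->1; result 1.
  layout.gen: runs — stats.gen -5->1; fold.gen -5->1; result 1.

Key observation: the cutoff stops propagation at shard.gen — its inputs' values are unchanged, so it reuses its cache.

Marked dirty: alpha.gen, fold.gen, graph.gen, layout.gen, pack.gen, parser.gen, router.gen, shard.gen, stats.gen, west.gen.
Target commands that run: fold.gen, graph.gen, layout.gen, pack.gen, parser.gen, stats.gen — 6 in total.
Checked but reused from cache: alpha.gen, router.gen, shard.gen, west.gen.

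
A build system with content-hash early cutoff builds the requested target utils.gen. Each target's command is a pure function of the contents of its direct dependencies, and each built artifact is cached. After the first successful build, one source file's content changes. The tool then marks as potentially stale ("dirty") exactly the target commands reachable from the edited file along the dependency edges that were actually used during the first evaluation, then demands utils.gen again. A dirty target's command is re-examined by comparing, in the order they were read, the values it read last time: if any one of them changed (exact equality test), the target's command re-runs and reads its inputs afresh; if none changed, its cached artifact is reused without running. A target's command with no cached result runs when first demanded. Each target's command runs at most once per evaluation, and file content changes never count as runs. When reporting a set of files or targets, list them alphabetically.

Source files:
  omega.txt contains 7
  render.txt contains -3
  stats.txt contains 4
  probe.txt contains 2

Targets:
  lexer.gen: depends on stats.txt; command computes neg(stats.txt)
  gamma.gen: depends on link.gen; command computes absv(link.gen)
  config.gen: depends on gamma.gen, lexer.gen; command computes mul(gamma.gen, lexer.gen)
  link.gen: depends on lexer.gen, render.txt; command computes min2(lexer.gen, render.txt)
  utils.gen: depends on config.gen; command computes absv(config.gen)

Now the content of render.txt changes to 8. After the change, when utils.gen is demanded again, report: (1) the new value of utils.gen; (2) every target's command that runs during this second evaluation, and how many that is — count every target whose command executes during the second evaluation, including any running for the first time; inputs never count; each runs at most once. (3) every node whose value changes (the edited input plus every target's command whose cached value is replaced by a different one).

First evaluation (everything demanded from the output):
  lexer.gen = neg(4) = -4
  link.gen = min2(-4, -3) = -4
  gamma.gen = absv(-4) = 4
  config.gen = mul(4, -4) = -16
  utils.gen = absv(-16) = 16

Propagation after the edit:
  link.gen: runs — render.txt -3->8; result -4 (same value as before).
  gamma.gen: checked — values it read are unchanged (link.gen unchanged); reused cached 4 without running.
  config.gen: checked — values it read are unchanged (gamma.gen unchanged, lexer.gen unchanged); reused cached -16 without running.
  utils.gen: checked — values it read are unchanged (config.gen unchanged); reused cached 16 without running.

Key observation: the change is absorbed at link.gen — it re-runs but produces the same value, and the output's value is unchanged.

New value of utils.gen: 16.
Target commands that run: link.gen — 1 in total.
Values that change: render.txt.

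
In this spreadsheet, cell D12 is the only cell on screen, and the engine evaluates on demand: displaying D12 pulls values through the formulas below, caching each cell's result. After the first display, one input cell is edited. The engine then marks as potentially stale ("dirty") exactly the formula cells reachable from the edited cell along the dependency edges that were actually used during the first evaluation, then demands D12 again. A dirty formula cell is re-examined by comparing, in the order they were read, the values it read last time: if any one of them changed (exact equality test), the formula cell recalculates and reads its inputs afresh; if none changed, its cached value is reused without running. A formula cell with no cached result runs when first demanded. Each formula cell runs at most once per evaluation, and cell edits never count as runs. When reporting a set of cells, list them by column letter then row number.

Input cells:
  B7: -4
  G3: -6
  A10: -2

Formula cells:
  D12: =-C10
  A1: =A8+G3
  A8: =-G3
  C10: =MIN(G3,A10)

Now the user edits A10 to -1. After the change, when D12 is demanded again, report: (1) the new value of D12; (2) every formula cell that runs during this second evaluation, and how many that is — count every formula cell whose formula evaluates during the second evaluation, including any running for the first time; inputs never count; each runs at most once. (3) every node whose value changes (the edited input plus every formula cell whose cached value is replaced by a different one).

D12 now evaluates to 6.
Run set: C10 (1 run).
Changed values: A10.
The important point: C10 recomputes to an identical value, and the output ends up unchanged.

Initial pass — values computed on the first demand:
  C10 = MIN(-6, -2) = -6
  D12 = -(-6) = 6

Second demand — change propagation:
  C10: re-runs because A10 -2->-1; new result -6 (unchanged).
  D12: re-examined; everything it read last time is the same (C10 unchanged) — cache 6 kept, no run.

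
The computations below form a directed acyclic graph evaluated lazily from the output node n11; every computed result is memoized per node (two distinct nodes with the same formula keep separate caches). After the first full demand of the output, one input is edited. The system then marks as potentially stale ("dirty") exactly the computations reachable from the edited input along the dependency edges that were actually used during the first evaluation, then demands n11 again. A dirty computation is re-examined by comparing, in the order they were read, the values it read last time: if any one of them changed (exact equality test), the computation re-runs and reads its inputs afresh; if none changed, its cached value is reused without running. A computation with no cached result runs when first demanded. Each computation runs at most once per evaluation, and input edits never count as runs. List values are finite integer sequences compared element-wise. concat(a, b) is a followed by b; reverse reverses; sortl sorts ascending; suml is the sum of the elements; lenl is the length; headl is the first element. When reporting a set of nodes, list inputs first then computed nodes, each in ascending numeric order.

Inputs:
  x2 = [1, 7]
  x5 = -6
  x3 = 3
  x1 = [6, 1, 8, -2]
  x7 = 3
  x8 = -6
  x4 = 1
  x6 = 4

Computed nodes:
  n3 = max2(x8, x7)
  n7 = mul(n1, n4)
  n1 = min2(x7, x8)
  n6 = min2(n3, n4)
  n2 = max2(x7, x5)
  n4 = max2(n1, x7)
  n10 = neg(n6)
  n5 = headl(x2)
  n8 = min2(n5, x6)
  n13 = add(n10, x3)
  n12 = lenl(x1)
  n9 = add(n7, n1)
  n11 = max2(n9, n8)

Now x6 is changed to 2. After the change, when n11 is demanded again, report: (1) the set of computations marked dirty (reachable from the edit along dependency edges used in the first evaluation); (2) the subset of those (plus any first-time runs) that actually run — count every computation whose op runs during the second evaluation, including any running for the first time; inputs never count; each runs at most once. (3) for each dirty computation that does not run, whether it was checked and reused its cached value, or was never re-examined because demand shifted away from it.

The edit dirties: n8, n11.
1 computations run: n8.
Cache hits after checking: n11.
Note the absorption at n8: it re-runs yet its value is the same, leaving the output's value untouched.

First demand of the output computes:
  n1 = min2(3, -6) = -6
  n4 = max2(-6, 3) = 3
  n5 = headl([1, 7]) = 1
  n7 = mul(-6, 3) = -18
  n8 = min2(1, 4) = 1
  n9 = add(-18, -6) = -24
  n11 = max2(-24, 1) = 1

After the edit, cleaning proceeds:
  n8: a read changed (x6 4->2) — executes, giving 1 — identical to its old value.
  n11: dirty, but its reads are unchanged (n9 unchanged, n8 unchanged); cached 1 stands.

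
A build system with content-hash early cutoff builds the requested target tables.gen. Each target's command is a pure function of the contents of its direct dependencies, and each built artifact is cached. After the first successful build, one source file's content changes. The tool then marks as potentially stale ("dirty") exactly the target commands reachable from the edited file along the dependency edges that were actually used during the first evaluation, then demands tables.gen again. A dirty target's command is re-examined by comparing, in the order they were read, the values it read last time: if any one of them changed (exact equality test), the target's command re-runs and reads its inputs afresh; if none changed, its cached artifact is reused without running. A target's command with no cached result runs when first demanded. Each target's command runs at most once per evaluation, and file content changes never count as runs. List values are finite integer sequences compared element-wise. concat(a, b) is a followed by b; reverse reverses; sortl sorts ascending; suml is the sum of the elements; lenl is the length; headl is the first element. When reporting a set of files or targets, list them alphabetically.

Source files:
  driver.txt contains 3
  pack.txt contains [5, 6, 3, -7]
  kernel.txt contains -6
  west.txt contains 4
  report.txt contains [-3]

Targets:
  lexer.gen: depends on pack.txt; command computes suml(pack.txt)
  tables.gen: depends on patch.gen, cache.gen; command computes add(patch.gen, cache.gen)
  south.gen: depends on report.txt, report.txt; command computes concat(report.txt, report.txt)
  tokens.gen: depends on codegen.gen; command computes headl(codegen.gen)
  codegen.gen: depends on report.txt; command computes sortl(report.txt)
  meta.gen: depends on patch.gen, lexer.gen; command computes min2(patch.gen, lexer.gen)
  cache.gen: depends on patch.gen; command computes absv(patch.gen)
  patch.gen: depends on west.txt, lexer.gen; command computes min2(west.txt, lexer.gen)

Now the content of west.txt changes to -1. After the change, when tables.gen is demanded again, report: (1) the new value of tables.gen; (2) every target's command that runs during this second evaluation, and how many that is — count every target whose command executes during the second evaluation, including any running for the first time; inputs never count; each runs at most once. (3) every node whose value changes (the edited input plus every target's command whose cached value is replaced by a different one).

New value of tables.gen: 0.
Target commands that run: cache.gen, patch.gen, tables.gen — 3 in total.
Values that change: cache.gen, patch.gen, tables.gen, west.txt.

First evaluation (everything demanded from the output):
  lexer.gen = suml([5, 6, 3, -7]) = 7
  patch.gen = min2(4, 7) = 4
  cache.gen = absv(4) = 4
  tables.gen = add(4, 4) = 8

Propagation after the edit:
  patch.gen: runs — west.txt 4->-1; result -1.
  cache.gen: runs — patch.gen 4->-1; result 1.
  tables.gen: runs — patch.gen 4->-1; cache.gen 4->1; result 0.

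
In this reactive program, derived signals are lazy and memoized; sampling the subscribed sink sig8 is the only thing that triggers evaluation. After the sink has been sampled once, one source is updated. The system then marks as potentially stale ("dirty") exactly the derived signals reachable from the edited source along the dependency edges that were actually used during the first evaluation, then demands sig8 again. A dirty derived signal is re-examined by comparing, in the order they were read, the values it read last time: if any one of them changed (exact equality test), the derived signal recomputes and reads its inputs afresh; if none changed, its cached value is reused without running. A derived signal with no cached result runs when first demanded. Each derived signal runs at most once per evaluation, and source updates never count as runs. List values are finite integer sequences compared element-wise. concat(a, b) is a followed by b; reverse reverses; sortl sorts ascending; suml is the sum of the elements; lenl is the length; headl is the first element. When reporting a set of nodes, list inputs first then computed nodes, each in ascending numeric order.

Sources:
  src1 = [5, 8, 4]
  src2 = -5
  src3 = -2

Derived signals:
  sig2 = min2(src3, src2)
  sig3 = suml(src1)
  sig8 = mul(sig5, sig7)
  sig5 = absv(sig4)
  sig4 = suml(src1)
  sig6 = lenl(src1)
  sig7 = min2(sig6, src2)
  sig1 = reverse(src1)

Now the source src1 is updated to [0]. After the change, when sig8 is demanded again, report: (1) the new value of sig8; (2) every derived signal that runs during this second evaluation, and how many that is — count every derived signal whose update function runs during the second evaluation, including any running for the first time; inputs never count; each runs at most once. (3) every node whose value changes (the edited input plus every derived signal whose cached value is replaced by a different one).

First demand of the output computes:
  sig4 = suml([5, 8, 4]) = 17
  sig5 = absv(17) = 17
  sig6 = lenl([5, 8, 4]) = 3
  sig7 = min2(3, -5) = -5
  sig8 = mul(17, -5) = -85

After the edit, cleaning proceeds:
  sig4: a read changed (src1 [5, 8, 4]->[0]) — executes, giving 0.
  sig5: a read changed (sig4 17->0) — executes, giving 0.
  sig6: a read changed (src1 [5, 8, 4]->[0]) — executes, giving 1.
  sig7: a read changed (sig6 3->1) — executes, giving -5 — identical to its old value.
  sig8: a read changed (sig5 17->0) — executes, giving 0.

Demanding sig8 again yields 0.
5 derived signals run: sig4, sig5, sig6, sig7, sig8.
The nodes whose values change: src1, sig4, sig5, sig6, sig8.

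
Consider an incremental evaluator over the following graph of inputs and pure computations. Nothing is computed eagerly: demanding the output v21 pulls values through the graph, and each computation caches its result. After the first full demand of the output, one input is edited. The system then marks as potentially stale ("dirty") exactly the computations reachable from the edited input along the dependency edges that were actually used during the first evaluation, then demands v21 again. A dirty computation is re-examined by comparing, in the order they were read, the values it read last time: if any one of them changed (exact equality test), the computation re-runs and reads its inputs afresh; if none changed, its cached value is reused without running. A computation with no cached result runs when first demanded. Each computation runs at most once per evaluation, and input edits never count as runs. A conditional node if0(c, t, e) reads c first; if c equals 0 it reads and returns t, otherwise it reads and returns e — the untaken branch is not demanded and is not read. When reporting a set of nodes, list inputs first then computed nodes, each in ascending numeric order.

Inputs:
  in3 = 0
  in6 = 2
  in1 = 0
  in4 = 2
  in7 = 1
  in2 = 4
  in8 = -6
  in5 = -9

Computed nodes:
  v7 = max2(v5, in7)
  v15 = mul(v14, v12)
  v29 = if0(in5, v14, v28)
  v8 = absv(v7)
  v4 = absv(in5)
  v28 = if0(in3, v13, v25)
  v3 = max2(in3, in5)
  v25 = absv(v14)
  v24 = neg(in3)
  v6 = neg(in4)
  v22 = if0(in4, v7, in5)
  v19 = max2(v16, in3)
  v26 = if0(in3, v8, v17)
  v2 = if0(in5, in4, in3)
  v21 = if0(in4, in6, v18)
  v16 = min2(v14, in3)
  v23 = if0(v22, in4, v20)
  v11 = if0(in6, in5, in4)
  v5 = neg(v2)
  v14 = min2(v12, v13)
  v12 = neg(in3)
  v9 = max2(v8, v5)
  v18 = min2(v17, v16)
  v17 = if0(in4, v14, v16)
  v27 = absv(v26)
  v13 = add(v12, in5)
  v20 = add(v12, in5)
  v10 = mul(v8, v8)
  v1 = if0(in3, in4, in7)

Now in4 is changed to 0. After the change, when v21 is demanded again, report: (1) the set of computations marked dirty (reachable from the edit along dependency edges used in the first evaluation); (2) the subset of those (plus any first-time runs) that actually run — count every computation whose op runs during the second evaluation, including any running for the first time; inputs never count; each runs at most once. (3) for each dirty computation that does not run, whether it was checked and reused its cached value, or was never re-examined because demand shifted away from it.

Initial pass — values computed on the first demand:
  v12 = neg(0) = 0
  v13 = add(0, -9) = -9
  v14 = min2(0, -9) = -9
  v16 = min2(-9, 0) = -9
  v17 = if0(in4=2 -> else branch v16) = -9
  v18 = min2(-9, -9) = -9
  v21 = if0(in4=2 -> else branch v18) = -9

Second demand — change propagation:
  v17: dirty yet unreached — the second evaluation never asks for it.
  v18: dirty yet unreached — the second evaluation never asks for it.
  v21: re-runs because in4 2->0; new result 2.

The important point: the flipped condition redirects demand; v17, v18 are left stale, never re-checked.

Dirty set: v17, v18, v21.
Run set: v21 (1 run).
Left stale — demand moved off them: v17, v18.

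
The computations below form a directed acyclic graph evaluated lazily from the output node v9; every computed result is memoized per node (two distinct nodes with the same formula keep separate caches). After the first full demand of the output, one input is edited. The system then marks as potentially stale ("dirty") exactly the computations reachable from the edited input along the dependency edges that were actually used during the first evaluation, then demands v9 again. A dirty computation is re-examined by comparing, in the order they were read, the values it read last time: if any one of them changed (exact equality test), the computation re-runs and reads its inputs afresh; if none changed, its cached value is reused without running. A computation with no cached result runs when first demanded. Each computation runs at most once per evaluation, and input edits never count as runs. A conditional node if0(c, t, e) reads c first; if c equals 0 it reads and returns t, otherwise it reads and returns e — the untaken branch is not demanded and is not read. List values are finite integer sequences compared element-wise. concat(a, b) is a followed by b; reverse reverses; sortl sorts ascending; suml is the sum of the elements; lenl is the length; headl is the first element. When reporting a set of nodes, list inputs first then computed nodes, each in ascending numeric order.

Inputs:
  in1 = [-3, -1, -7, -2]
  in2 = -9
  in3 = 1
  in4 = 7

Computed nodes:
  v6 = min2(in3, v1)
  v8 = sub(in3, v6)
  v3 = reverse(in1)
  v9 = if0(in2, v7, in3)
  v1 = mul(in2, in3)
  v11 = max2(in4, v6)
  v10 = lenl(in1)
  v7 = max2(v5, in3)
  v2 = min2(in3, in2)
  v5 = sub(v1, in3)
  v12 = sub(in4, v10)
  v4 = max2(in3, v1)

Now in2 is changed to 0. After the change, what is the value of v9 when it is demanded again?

First demand of the output computes:
  v9 = if0(in2=-9 -> else branch in3) = 1

After the edit, cleaning proceeds:
  v1: had never run; runs now, result 0.
  v5: had never run; runs now, result -1.
  v7: had never run; runs now, result 1.
  v9: a read changed (in2 -9->0) — executes, giving 1 — identical to its old value.

Note the branch switch — v1, v5, v7 had no cache and run now for the first time.

Demanding v9 again yields 1.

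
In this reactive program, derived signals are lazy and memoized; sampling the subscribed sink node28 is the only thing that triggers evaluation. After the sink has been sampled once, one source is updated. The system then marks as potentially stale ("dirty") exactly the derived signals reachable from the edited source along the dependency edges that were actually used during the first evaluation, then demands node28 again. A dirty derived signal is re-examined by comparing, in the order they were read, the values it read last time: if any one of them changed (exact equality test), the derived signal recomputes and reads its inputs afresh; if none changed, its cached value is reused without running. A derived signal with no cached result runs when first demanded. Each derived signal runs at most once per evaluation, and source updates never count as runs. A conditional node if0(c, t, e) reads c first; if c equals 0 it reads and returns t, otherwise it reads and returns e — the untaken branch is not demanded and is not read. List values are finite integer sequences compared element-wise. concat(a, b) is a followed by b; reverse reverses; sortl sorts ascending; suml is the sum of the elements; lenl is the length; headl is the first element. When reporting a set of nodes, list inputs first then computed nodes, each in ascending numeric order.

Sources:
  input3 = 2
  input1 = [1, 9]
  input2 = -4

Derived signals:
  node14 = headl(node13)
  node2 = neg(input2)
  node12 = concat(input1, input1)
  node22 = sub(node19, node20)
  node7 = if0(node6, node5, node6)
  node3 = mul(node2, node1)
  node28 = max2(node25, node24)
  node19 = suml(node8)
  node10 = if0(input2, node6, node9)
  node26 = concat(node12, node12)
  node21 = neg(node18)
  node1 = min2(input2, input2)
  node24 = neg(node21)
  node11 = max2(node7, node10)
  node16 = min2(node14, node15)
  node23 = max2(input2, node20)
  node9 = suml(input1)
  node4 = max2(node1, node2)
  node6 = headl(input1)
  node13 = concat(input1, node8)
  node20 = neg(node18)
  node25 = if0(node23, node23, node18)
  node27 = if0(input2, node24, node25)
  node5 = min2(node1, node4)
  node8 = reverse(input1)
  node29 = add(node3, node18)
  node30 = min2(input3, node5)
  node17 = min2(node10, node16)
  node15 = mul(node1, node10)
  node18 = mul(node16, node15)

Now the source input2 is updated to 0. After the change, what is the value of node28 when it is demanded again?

Demanding node28 again yields 0.
Note the branch switch — node6 had no cache and runs now for the first time.

First demand of the output computes:
  node1 = min2(-4, -4) = -4
  node8 = reverse([1, 9]) = [9, 1]
  node9 = suml([1, 9]) = 10
  node10 = if0(input2=-4 -> else branch node9) = 10
  node13 = concat([1, 9], [9, 1]) = [1, 9, 9, 1]
  node14 = headl([1, 9, 9, 1]) = 1
  node15 = mul(-4, 10) = -40
  node16 = min2(1, -40) = -40
  node18 = mul(-40, -40) = 1600
  node20 = neg(1600) = -1600
  node21 = neg(1600) = -1600
  node23 = max2(-4, -1600) = -4
  node24 = neg(-1600) = 1600
  node25 = if0(node23=-4 -> else branch node18) = 1600
  node28 = max2(1600, 1600) = 1600

After the edit, cleaning proceeds:
  node1: a read changed (input2 -4->0; input2 -4->0) — executes, giving 0.
  node6: had never run; runs now, result 1.
  node10: a read changed (input2 -4->0) — executes, giving 1.
  node15: a read changed (node1 -4->0; node10 10->1) — executes, giving 0.
  node16: a read changed (node15 -40->0) — executes, giving 0.
  node18: a read changed (node16 -40->0; node15 -40->0) — executes, giving 0.
  node20: a read changed (node18 1600->0) — executes, giving 0.
  node21: a read changed (node18 1600->0) — executes, giving 0.
  node23: a read changed (input2 -4->0; node20 -1600->0) — executes, giving 0.
  node24: a read changed (node21 -1600->0) — executes, giving 0.
  node25: a read changed (node23 -4->0; node18 1600->0) — executes, giving 0.
  node28: a read changed (node25 1600->0; node24 1600->0) — executes, giving 0.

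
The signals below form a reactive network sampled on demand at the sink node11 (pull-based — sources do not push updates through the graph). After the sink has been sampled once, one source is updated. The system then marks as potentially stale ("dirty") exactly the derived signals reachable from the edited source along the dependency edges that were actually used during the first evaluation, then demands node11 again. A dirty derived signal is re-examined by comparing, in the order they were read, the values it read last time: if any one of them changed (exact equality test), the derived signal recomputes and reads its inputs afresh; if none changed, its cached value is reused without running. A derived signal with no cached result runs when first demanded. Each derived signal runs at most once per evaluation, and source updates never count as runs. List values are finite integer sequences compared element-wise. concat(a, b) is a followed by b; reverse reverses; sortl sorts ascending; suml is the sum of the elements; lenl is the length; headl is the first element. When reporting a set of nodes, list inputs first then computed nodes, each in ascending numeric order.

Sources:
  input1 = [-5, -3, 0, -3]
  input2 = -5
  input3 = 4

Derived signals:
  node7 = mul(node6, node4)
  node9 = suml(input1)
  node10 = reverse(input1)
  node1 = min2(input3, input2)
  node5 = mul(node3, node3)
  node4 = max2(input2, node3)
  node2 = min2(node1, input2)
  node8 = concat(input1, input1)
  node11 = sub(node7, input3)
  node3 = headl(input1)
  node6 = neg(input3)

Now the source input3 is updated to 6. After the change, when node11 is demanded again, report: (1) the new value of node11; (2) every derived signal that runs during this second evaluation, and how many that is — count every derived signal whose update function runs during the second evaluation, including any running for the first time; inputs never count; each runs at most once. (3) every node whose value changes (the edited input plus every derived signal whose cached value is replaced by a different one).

node11 now evaluates to 24.
Run set: node6, node7, node11 (3 run).
Changed values: input3, node6, node7, node11.

Initial pass — values computed on the first demand:
  node3 = headl([-5, -3, 0, -3]) = -5
  node4 = max2(-5, -5) = -5
  node6 = neg(4) = -4
  node7 = mul(-4, -5) = 20
  node11 = sub(20, 4) = 16

Second demand — change propagation:
  node6: re-runs because input3 4->6; new result -6.
  node7: re-runs because node6 -4->-6; new result 30.
  node11: re-runs because node7 20->30; input3 4->6; new result 24.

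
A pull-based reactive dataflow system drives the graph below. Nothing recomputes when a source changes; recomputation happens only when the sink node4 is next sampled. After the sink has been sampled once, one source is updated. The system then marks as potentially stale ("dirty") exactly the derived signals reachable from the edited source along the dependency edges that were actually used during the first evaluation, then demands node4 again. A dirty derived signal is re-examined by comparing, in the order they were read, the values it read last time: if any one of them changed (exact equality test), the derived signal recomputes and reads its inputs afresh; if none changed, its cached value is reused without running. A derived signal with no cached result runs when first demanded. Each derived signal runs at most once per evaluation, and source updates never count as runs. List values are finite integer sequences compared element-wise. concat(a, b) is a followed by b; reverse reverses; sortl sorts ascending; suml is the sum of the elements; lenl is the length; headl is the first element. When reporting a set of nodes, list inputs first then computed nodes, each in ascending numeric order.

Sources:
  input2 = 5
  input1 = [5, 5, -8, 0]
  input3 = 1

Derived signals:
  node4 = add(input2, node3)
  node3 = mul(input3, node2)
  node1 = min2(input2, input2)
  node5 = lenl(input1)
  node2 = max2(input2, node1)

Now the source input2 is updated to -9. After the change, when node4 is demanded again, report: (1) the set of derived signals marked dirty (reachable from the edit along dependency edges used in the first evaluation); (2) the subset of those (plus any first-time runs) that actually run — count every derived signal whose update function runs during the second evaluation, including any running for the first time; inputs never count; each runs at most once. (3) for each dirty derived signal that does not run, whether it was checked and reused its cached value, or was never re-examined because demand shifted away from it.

First evaluation (everything demanded from the output):
  node1 = min2(5, 5) = 5
  node2 = max2(5, 5) = 5
  node3 = mul(1, 5) = 5
  node4 = add(5, 5) = 10

Propagation after the edit:
  node1: runs — input2 5->-9; input2 5->-9; result -9.
  node2: runs — input2 5->-9; node1 5->-9; result -9.
  node3: runs — node2 5->-9; result -9.
  node4: runs — input2 5->-9; node3 5->-9; result -18.

Marked dirty: node1, node2, node3, node4.
Derived signals that run: node1, node2, node3, node4 — 4 in total.
Every dirty derived signal ran.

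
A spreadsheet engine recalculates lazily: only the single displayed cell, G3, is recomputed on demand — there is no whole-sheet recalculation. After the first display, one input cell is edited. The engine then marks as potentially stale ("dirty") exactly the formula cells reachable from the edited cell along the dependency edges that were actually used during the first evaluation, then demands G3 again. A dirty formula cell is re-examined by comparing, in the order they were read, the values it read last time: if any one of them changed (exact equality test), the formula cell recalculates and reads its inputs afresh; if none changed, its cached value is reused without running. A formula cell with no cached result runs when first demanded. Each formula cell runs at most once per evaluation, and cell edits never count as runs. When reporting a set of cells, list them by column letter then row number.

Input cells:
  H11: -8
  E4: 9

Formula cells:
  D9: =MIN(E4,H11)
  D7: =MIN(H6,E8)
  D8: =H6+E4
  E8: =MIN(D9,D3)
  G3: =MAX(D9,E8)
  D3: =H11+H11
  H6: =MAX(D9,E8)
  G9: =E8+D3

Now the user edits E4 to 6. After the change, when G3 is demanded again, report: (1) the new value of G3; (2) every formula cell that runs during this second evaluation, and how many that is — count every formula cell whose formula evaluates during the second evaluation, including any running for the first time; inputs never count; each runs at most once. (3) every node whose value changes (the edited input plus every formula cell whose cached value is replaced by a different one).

First evaluation (everything demanded from the output):
  D3 = -8 + -8 = -16
  D9 = MIN(9, -8) = -8
  E8 = MIN(-8, -16) = -16
  G3 = MAX(-8, -16) = -8

Propagation after the edit:
  D9: runs — E4 9->6; result -8 (same value as before).
  E8: checked — values it read are unchanged (D9 unchanged, D3 unchanged); reused cached -16 without running.
  G3: checked — values it read are unchanged (D9 unchanged, E8 unchanged); reused cached -8 without running.

Key observation: the change is absorbed at D9 — it re-runs but produces the same value, and the output's value is unchanged.

New value of G3: -8.
Formula cells that run: D9 — 1 in total.
Values that change: E4.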